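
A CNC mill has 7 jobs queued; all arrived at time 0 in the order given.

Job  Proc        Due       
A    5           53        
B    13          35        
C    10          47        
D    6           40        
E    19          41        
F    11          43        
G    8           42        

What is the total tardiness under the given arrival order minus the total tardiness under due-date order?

FIFO (arrival order): A B C D E F G.
A: 0→5, due 53, tardiness 0
B: 5→18, due 35, tardiness 0
C: 18→28, due 47, tardiness 0
D: 28→34, due 40, tardiness 0
E: 34→53, due 41, tardiness 12
F: 53→64, due 43, tardiness 21
G: 64→72, due 42, tardiness 30
Sum = 0+0+0+0+12+21+30 = 63.
EDD (increasing due date): B D E G F C A.
B: 0→13, due 35, tardiness 0
D: 13→19, due 40, tardiness 0
E: 19→38, due 41, tardiness 0
G: 38→46, due 42, tardiness 4
F: 46→57, due 43, tardiness 14
C: 57→67, due 47, tardiness 20
A: 67→72, due 53, tardiness 19
Sum = 0+0+0+4+14+20+19 = 57.
Difference = 63 − 57 = 6.

6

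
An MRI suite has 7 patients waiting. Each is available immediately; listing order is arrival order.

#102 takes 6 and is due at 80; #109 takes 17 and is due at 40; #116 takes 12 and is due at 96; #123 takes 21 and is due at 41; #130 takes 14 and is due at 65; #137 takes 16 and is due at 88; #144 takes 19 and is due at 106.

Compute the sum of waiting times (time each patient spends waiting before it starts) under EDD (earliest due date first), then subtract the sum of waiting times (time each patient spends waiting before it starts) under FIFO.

49

EDD (increasing due date): #109 #123 #130 #102 #137 #116 #144.
#109: waits 0, runs 0→17
#123: waits 17, runs 17→38
#130: waits 38, runs 38→52
#102: waits 52, runs 52→58
#137: waits 58, runs 58→74
#116: waits 74, runs 74→86
#144: waits 86, runs 86→105
Sum = 0+17+38+52+58+74+86 = 325.
FIFO (arrival order): #102 #109 #116 #123 #130 #137 #144.
#102: waits 0, runs 0→6
#109: waits 6, runs 6→23
#116: waits 23, runs 23→35
#123: waits 35, runs 35→56
#130: waits 56, runs 56→70
#137: waits 70, runs 70→86
#144: waits 86, runs 86→105
Sum = 0+6+23+35+56+70+86 = 276.
Difference = 325 − 276 = 49.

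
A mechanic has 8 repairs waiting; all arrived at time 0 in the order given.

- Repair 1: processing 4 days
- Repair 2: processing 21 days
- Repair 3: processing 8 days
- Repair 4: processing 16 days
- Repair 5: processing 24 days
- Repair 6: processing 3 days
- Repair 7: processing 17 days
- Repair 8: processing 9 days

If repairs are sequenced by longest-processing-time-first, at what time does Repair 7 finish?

LPT (decreasing processing time): Repair 5 Repair 2 Repair 7 Repair 4 Repair 8 Repair 3 Repair 1 Repair 6.
Repair 5: 0→24
Repair 2: 24→45
Repair 7: 45→62

62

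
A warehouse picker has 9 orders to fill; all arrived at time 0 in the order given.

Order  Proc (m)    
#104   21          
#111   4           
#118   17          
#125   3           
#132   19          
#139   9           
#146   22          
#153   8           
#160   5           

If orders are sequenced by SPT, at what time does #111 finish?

7

SPT (increasing processing time): #125 #111 #160 #153 #139 #118 #132 #104 #146.
#125: 0→3
#111: 3→7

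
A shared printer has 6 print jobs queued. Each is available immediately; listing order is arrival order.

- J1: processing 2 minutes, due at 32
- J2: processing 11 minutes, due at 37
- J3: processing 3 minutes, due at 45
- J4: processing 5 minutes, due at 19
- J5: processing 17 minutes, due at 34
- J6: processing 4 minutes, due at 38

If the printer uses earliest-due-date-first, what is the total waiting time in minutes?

110

EDD (increasing due date): J4 J1 J5 J2 J6 J3.
J4: waits 0, runs 0→5
J1: waits 5, runs 5→7
J5: waits 7, runs 7→24
J2: waits 24, runs 24→35
J6: waits 35, runs 35→39
J3: waits 39, runs 39→42
Sum = 0+5+7+24+35+39 = 110.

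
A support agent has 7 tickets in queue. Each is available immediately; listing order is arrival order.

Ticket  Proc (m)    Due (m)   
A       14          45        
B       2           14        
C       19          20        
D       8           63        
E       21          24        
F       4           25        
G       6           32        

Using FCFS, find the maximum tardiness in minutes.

43

FIFO (arrival order): A B C D E F G.
A: 0→14, due 45, tardiness 0
B: 14→16, due 14, tardiness 2
C: 16→35, due 20, tardiness 15
D: 35→43, due 63, tardiness 0
E: 43→64, due 24, tardiness 40
F: 64→68, due 25, tardiness 43
G: 68→74, due 32, tardiness 42
Maximum = 43.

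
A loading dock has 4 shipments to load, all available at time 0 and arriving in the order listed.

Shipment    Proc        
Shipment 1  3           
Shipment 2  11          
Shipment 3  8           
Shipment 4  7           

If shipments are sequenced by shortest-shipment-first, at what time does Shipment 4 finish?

10

SPT (increasing processing time): Shipment 1 Shipment 4 Shipment 3 Shipment 2.
Shipment 1: 0→3
Shipment 4: 3→10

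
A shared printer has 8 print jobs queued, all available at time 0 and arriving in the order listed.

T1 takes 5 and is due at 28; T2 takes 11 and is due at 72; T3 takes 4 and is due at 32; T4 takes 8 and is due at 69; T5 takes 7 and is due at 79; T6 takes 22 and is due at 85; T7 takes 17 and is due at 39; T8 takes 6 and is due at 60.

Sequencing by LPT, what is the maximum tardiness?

LPT (decreasing processing time): T6 T7 T2 T4 T5 T8 T1 T3.
T6: 0→22, due 85, tardiness 0
T7: 22→39, due 39, tardiness 0
T2: 39→50, due 72, tardiness 0
T4: 50→58, due 69, tardiness 0
T5: 58→65, due 79, tardiness 0
T8: 65→71, due 60, tardiness 11
T1: 71→76, due 28, tardiness 48
T3: 76→80, due 32, tardiness 48
Maximum = 48.

48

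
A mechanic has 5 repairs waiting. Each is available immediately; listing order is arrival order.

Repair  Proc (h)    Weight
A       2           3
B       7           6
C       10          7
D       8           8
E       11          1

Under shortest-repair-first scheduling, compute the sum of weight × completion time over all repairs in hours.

SPT (increasing processing time): A B D C E.
A: finishes 2, weight 3, w·C = 6
B: finishes 9, weight 6, w·C = 54
D: finishes 17, weight 8, w·C = 136
C: finishes 27, weight 7, w·C = 189
E: finishes 38, weight 1, w·C = 38
Sum = 6+54+136+189+38 = 423.

423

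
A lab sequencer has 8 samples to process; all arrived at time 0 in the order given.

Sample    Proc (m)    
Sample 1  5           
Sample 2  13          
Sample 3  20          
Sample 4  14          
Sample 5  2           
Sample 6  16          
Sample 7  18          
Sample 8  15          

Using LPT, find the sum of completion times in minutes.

LPT (decreasing processing time): Sample 3 Sample 7 Sample 6 Sample 8 Sample 4 Sample 2 Sample 1 Sample 5.
Sample 3: 0→20
Sample 7: 20→38
Sample 6: 38→54
Sample 8: 54→69
Sample 4: 69→83
Sample 2: 83→96
Sample 1: 96→101
Sample 5: 101→103
Sum = 20+38+54+69+83+96+101+103 = 564.

564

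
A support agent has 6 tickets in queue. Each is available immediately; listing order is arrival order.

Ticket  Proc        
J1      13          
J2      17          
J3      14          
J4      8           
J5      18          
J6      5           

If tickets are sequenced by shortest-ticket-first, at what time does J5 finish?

75

SPT (increasing processing time): J6 J4 J1 J3 J2 J5.
J6: 0→5
J4: 5→13
J1: 13→26
J3: 26→40
J2: 40→57
J5: 57→75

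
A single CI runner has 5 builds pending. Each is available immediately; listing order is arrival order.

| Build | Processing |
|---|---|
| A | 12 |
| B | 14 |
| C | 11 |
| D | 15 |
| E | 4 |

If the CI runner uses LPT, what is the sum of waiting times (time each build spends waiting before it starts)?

LPT (decreasing processing time): D B A C E.
D: waits 0, runs 0→15
B: waits 15, runs 15→29
A: waits 29, runs 29→41
C: waits 41, runs 41→52
E: waits 52, runs 52→56
Sum = 0+15+29+41+52 = 137.

137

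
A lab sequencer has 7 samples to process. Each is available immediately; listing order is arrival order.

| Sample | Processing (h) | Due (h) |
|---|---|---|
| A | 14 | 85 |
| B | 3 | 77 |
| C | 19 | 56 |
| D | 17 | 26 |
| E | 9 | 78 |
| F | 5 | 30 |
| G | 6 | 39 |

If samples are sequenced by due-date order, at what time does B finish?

50

EDD (increasing due date): D F G C B E A.
D: 0→17
F: 17→22
G: 22→28
C: 28→47
B: 47→50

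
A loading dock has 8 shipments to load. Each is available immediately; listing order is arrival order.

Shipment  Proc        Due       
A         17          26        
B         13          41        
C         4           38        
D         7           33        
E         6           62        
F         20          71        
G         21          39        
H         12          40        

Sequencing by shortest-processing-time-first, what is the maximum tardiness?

SPT (increasing processing time): C E D H B A F G.
C: 0→4, due 38, tardiness 0
E: 4→10, due 62, tardiness 0
D: 10→17, due 33, tardiness 0
H: 17→29, due 40, tardiness 0
B: 29→42, due 41, tardiness 1
A: 42→59, due 26, tardiness 33
F: 59→79, due 71, tardiness 8
G: 79→100, due 39, tardiness 61
Maximum = 61.

61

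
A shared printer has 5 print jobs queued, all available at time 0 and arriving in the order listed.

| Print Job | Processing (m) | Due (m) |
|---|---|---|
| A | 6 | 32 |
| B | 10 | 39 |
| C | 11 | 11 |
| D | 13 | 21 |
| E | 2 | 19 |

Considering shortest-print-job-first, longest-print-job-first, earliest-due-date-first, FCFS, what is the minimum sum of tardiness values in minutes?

SPT (increasing processing time): E A B C D.
E: 0→2, due 19, tardiness 0
A: 2→8, due 32, tardiness 0
B: 8→18, due 39, tardiness 0
C: 18→29, due 11, tardiness 18
D: 29→42, due 21, tardiness 21
Sum = 0+0+0+18+21 = 39.
LPT (decreasing processing time): D C B A E.
D: 0→13, due 21, tardiness 0
C: 13→24, due 11, tardiness 13
B: 24→34, due 39, tardiness 0
A: 34→40, due 32, tardiness 8
E: 40→42, due 19, tardiness 23
Sum = 0+13+0+8+23 = 44.
EDD (increasing due date): C E D A B.
C: 0→11, due 11, tardiness 0
E: 11→13, due 19, tardiness 0
D: 13→26, due 21, tardiness 5
A: 26→32, due 32, tardiness 0
B: 32→42, due 39, tardiness 3
Sum = 0+0+5+0+3 = 8.
FIFO (arrival order): A B C D E.
A: 0→6, due 32, tardiness 0
B: 6→16, due 39, tardiness 0
C: 16→27, due 11, tardiness 16
D: 27→40, due 21, tardiness 19
E: 40→42, due 19, tardiness 23
Sum = 0+0+16+19+23 = 58.
SPT 39, LPT 44, EDD 8, FIFO 58 → minimum 8.

8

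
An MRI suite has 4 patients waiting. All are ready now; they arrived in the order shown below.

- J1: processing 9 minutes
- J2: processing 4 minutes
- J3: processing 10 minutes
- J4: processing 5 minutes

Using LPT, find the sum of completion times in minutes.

81

LPT (decreasing processing time): J3 J1 J4 J2.
J3: 0→10
J1: 10→19
J4: 19→24
J2: 24→28
Sum = 10+19+24+28 = 81.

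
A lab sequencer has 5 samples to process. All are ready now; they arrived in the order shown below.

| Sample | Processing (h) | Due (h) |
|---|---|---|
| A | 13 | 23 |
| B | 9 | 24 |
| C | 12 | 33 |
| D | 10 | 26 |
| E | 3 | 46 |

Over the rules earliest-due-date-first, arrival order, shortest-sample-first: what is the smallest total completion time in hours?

EDD (increasing due date): A B D C E.
A: 0→13
B: 13→22
D: 22→32
C: 32→44
E: 44→47
Sum = 13+22+32+44+47 = 158.
FIFO (arrival order): A B C D E.
A: 0→13
B: 13→22
C: 22→34
D: 34→44
E: 44→47
Sum = 13+22+34+44+47 = 160.
SPT (increasing processing time): E B D C A.
E: 0→3
B: 3→12
D: 12→22
C: 22→34
A: 34→47
Sum = 3+12+22+34+47 = 118.
EDD 158, FIFO 160, SPT 118 → minimum 118.

118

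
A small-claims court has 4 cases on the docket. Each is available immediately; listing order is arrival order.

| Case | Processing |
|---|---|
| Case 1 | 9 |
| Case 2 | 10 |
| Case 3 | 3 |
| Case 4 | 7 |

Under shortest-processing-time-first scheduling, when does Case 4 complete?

10

SPT (increasing processing time): Case 3 Case 4 Case 1 Case 2.
Case 3: 0→3
Case 4: 3→10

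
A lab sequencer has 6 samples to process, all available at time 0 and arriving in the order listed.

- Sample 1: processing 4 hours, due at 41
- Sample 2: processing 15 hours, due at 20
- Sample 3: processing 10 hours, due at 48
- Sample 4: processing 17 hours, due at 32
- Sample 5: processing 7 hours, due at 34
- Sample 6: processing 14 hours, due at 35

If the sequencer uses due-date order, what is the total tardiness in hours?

58

EDD (increasing due date): Sample 2 Sample 4 Sample 5 Sample 6 Sample 1 Sample 3.
Sample 2: 0→15, due 20, tardiness 0
Sample 4: 15→32, due 32, tardiness 0
Sample 5: 32→39, due 34, tardiness 5
Sample 6: 39→53, due 35, tardiness 18
Sample 1: 53→57, due 41, tardiness 16
Sample 3: 57→67, due 48, tardiness 19
Sum = 0+0+5+18+16+19 = 58.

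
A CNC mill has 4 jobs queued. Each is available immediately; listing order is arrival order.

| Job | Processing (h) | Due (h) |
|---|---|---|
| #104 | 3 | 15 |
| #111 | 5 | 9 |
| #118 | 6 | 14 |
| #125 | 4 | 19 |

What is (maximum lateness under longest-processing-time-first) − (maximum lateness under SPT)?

-1

LPT (decreasing processing time): #118 #111 #125 #104.
#118: 0→6, due 14, lateness -8
#111: 6→11, due 9, lateness 2
#125: 11→15, due 19, lateness -4
#104: 15→18, due 15, lateness 3
Maximum = 3.
SPT (increasing processing time): #104 #125 #111 #118.
#104: 0→3, due 15, lateness -12
#125: 3→7, due 19, lateness -12
#111: 7→12, due 9, lateness 3
#118: 12→18, due 14, lateness 4
Maximum = 4.
Difference = 3 − 4 = -1.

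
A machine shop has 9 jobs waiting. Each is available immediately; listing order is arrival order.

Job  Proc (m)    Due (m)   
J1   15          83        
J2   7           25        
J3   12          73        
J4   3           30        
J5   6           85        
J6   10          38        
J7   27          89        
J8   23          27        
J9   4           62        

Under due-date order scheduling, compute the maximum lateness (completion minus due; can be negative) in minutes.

EDD (increasing due date): J2 J8 J4 J6 J9 J3 J1 J5 J7.
J2: 0→7, due 25, lateness -18
J8: 7→30, due 27, lateness 3
J4: 30→33, due 30, lateness 3
J6: 33→43, due 38, lateness 5
J9: 43→47, due 62, lateness -15
J3: 47→59, due 73, lateness -14
J1: 59→74, due 83, lateness -9
J5: 74→80, due 85, lateness -5
J7: 80→107, due 89, lateness 18
Maximum = 18.

18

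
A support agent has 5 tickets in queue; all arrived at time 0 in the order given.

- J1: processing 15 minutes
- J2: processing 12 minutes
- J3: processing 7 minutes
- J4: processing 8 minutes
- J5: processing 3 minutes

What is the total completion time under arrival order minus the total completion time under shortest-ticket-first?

57

FIFO (arrival order): J1 J2 J3 J4 J5.
J1: 0→15
J2: 15→27
J3: 27→34
J4: 34→42
J5: 42→45
Sum = 15+27+34+42+45 = 163.
SPT (increasing processing time): J5 J3 J4 J2 J1.
J5: 0→3
J3: 3→10
J4: 10→18
J2: 18→30
J1: 30→45
Sum = 3+10+18+30+45 = 106.
Difference = 163 − 106 = 57.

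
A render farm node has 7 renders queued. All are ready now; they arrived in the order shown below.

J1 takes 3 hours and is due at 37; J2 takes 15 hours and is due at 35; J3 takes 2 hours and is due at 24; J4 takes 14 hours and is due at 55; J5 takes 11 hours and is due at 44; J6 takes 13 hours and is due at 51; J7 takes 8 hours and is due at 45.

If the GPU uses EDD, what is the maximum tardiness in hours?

11

EDD (increasing due date): J3 J2 J1 J5 J7 J6 J4.
J3: 0→2, due 24, tardiness 0
J2: 2→17, due 35, tardiness 0
J1: 17→20, due 37, tardiness 0
J5: 20→31, due 44, tardiness 0
J7: 31→39, due 45, tardiness 0
J6: 39→52, due 51, tardiness 1
J4: 52→66, due 55, tardiness 11
Maximum = 11.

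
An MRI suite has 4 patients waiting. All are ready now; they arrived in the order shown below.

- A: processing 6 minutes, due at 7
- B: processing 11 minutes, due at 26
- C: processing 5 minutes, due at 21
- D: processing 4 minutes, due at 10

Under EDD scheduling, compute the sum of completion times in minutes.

EDD (increasing due date): A D C B.
A: 0→6
D: 6→10
C: 10→15
B: 15→26
Sum = 6+10+15+26 = 57.

57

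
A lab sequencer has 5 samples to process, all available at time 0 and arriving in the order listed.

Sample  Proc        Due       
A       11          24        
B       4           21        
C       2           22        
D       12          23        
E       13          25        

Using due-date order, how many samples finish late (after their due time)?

2

EDD (increasing due date): B C D A E.
B: 0→4, due 21, tardiness 0
C: 4→6, due 22, tardiness 0
D: 6→18, due 23, tardiness 0
A: 18→29, due 24, tardiness 5
E: 29→42, due 25, tardiness 17
Late samples: 2.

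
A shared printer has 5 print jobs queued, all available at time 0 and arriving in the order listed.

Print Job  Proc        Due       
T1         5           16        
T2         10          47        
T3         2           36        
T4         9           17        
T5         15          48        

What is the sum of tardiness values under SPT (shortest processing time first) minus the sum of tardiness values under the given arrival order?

-9

SPT (increasing processing time): T3 T1 T4 T2 T5.
T3: 0→2, due 36, tardiness 0
T1: 2→7, due 16, tardiness 0
T4: 7→16, due 17, tardiness 0
T2: 16→26, due 47, tardiness 0
T5: 26→41, due 48, tardiness 0
Sum = 0+0+0+0+0 = 0.
FIFO (arrival order): T1 T2 T3 T4 T5.
T1: 0→5, due 16, tardiness 0
T2: 5→15, due 47, tardiness 0
T3: 15→17, due 36, tardiness 0
T4: 17→26, due 17, tardiness 9
T5: 26→41, due 48, tardiness 0
Sum = 0+0+0+9+0 = 9.
Difference = 0 − 9 = -9.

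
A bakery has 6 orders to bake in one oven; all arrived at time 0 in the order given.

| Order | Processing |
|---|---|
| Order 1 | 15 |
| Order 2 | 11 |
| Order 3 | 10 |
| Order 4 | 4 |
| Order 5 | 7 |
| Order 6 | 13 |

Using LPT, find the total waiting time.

187

LPT (decreasing processing time): Order 1 Order 6 Order 2 Order 3 Order 5 Order 4.
Order 1: waits 0, runs 0→15
Order 6: waits 15, runs 15→28
Order 2: waits 28, runs 28→39
Order 3: waits 39, runs 39→49
Order 5: waits 49, runs 49→56
Order 4: waits 56, runs 56→60
Sum = 0+15+28+39+49+56 = 187.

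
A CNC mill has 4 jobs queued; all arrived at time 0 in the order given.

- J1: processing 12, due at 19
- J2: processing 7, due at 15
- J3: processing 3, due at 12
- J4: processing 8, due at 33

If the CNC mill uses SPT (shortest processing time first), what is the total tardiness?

SPT (increasing processing time): J3 J2 J4 J1.
J3: 0→3, due 12, tardiness 0
J2: 3→10, due 15, tardiness 0
J4: 10→18, due 33, tardiness 0
J1: 18→30, due 19, tardiness 11
Sum = 0+0+0+11 = 11.

11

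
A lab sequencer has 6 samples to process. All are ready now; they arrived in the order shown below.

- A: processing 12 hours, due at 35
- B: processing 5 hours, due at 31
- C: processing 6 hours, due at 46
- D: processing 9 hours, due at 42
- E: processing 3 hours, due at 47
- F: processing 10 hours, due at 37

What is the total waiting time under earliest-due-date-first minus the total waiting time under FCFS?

EDD (increasing due date): B A F D C E.
B: waits 0, runs 0→5
A: waits 5, runs 5→17
F: waits 17, runs 17→27
D: waits 27, runs 27→36
C: waits 36, runs 36→42
E: waits 42, runs 42→45
Sum = 0+5+17+27+36+42 = 127.
FIFO (arrival order): A B C D E F.
A: waits 0, runs 0→12
B: waits 12, runs 12→17
C: waits 17, runs 17→23
D: waits 23, runs 23→32
E: waits 32, runs 32→35
F: waits 35, runs 35→45
Sum = 0+12+17+23+32+35 = 119.
Difference = 127 − 119 = 8.

8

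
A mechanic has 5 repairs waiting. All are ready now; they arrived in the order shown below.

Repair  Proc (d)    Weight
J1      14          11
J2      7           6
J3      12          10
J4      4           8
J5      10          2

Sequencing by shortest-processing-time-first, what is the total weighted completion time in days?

SPT (increasing processing time): J4 J2 J5 J3 J1.
J4: finishes 4, weight 8, w·C = 32
J2: finishes 11, weight 6, w·C = 66
J5: finishes 21, weight 2, w·C = 42
J3: finishes 33, weight 10, w·C = 330
J1: finishes 47, weight 11, w·C = 517
Sum = 32+66+42+330+517 = 987.

987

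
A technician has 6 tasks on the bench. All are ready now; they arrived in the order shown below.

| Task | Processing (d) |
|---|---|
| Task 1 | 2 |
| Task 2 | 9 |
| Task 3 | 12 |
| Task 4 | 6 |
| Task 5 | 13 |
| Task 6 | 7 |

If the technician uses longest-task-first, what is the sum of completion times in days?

209

LPT (decreasing processing time): Task 5 Task 3 Task 2 Task 6 Task 4 Task 1.
Task 5: 0→13
Task 3: 13→25
Task 2: 25→34
Task 6: 34→41
Task 4: 41→47
Task 1: 47→49
Sum = 13+25+34+41+47+49 = 209.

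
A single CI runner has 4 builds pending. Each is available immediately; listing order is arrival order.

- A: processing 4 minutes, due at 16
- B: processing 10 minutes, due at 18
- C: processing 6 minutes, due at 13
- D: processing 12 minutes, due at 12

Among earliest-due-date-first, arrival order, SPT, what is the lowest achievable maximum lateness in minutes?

EDD (increasing due date): D C A B.
D: 0→12, due 12, lateness 0
C: 12→18, due 13, lateness 5
A: 18→22, due 16, lateness 6
B: 22→32, due 18, lateness 14
Maximum = 14.
FIFO (arrival order): A B C D.
A: 0→4, due 16, lateness -12
B: 4→14, due 18, lateness -4
C: 14→20, due 13, lateness 7
D: 20→32, due 12, lateness 20
Maximum = 20.
SPT (increasing processing time): A C B D.
A: 0→4, due 16, lateness -12
C: 4→10, due 13, lateness -3
B: 10→20, due 18, lateness 2
D: 20→32, due 12, lateness 20
Maximum = 20.
EDD 14, FIFO 20, SPT 20 → minimum 14.

14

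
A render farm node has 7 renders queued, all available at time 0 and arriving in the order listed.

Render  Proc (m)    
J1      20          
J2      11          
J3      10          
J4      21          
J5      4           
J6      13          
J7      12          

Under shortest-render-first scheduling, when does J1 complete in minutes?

SPT (increasing processing time): J5 J3 J2 J7 J6 J1 J4.
J5: 0→4
J3: 4→14
J2: 14→25
J7: 25→37
J6: 37→50
J1: 50→70

70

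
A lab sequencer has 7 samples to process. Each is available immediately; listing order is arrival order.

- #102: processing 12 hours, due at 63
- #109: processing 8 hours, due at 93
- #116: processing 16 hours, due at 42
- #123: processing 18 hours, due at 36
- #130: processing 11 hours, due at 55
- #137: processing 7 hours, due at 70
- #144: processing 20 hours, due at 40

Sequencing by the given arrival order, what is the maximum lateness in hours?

52

FIFO (arrival order): #102 #109 #116 #123 #130 #137 #144.
#102: 0→12, due 63, lateness -51
#109: 12→20, due 93, lateness -73
#116: 20→36, due 42, lateness -6
#123: 36→54, due 36, lateness 18
#130: 54→65, due 55, lateness 10
#137: 65→72, due 70, lateness 2
#144: 72→92, due 40, lateness 52
Maximum = 52.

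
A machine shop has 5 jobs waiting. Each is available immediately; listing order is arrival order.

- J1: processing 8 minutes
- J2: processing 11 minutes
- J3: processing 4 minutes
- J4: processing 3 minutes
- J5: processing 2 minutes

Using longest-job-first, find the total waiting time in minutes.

79

LPT (decreasing processing time): J2 J1 J3 J4 J5.
J2: waits 0, runs 0→11
J1: waits 11, runs 11→19
J3: waits 19, runs 19→23
J4: waits 23, runs 23→26
J5: waits 26, runs 26→28
Sum = 0+11+19+23+26 = 79.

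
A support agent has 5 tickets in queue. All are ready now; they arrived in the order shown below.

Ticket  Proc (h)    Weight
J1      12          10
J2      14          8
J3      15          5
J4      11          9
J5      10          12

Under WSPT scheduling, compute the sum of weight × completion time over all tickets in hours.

WSPT (decreasing weight/processing-time ratio): J5 J1 J4 J2 J3.
J5: finishes 10, weight 12, w·C = 120
J1: finishes 22, weight 10, w·C = 220
J4: finishes 33, weight 9, w·C = 297
J2: finishes 47, weight 8, w·C = 376
J3: finishes 62, weight 5, w·C = 310
Sum = 120+220+297+376+310 = 1323.

1323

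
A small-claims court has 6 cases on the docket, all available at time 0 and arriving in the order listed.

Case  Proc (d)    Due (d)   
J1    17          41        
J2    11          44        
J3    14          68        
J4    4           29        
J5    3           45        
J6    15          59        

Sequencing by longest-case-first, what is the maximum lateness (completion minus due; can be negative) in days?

32

LPT (decreasing processing time): J1 J6 J3 J2 J4 J5.
J1: 0→17, due 41, lateness -24
J6: 17→32, due 59, lateness -27
J3: 32→46, due 68, lateness -22
J2: 46→57, due 44, lateness 13
J4: 57→61, due 29, lateness 32
J5: 61→64, due 45, lateness 19
Maximum = 32.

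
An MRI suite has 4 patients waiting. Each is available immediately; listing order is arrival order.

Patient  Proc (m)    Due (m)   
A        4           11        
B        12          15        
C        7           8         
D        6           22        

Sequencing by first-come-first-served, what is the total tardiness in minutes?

23

FIFO (arrival order): A B C D.
A: 0→4, due 11, tardiness 0
B: 4→16, due 15, tardiness 1
C: 16→23, due 8, tardiness 15
D: 23→29, due 22, tardiness 7
Sum = 0+1+15+7 = 23.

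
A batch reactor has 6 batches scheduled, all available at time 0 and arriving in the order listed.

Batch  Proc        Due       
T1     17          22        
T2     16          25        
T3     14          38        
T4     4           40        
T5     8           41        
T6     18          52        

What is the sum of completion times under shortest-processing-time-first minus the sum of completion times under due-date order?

-64

SPT (increasing processing time): T4 T5 T3 T2 T1 T6.
T4: 0→4
T5: 4→12
T3: 12→26
T2: 26→42
T1: 42→59
T6: 59→77
Sum = 4+12+26+42+59+77 = 220.
EDD (increasing due date): T1 T2 T3 T4 T5 T6.
T1: 0→17
T2: 17→33
T3: 33→47
T4: 47→51
T5: 51→59
T6: 59→77
Sum = 17+33+47+51+59+77 = 284.
Difference = 220 − 284 = -64.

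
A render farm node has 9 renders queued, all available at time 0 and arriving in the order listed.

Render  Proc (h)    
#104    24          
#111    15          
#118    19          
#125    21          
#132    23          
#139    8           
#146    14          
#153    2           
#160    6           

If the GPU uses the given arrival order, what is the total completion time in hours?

794

FIFO (arrival order): #104 #111 #118 #125 #132 #139 #146 #153 #160.
#104: 0→24
#111: 24→39
#118: 39→58
#125: 58→79
#132: 79→102
#139: 102→110
#146: 110→124
#153: 124→126
#160: 126→132
Sum = 24+39+58+79+102+110+124+126+132 = 794.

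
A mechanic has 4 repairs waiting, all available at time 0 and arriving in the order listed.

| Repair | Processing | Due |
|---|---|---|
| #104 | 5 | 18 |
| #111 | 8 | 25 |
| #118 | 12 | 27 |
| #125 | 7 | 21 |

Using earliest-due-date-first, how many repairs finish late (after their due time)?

1

EDD (increasing due date): #104 #125 #111 #118.
#104: 0→5, due 18, tardiness 0
#125: 5→12, due 21, tardiness 0
#111: 12→20, due 25, tardiness 0
#118: 20→32, due 27, tardiness 5
Late repairs: 1.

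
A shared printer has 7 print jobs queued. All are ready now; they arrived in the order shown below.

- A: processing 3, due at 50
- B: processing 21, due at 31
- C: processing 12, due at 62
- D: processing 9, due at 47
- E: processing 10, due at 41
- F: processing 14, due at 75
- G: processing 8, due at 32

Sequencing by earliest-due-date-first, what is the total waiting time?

251

EDD (increasing due date): B G E D A C F.
B: waits 0, runs 0→21
G: waits 21, runs 21→29
E: waits 29, runs 29→39
D: waits 39, runs 39→48
A: waits 48, runs 48→51
C: waits 51, runs 51→63
F: waits 63, runs 63→77
Sum = 0+21+29+39+48+51+63 = 251.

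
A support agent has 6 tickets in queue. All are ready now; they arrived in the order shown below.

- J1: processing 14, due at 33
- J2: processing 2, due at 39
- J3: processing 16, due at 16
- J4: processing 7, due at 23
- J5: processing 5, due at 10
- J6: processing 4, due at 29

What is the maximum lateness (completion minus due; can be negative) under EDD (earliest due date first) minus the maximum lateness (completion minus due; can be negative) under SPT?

EDD (increasing due date): J5 J3 J4 J6 J1 J2.
J5: 0→5, due 10, lateness -5
J3: 5→21, due 16, lateness 5
J4: 21→28, due 23, lateness 5
J6: 28→32, due 29, lateness 3
J1: 32→46, due 33, lateness 13
J2: 46→48, due 39, lateness 9
Maximum = 13.
SPT (increasing processing time): J2 J6 J5 J4 J1 J3.
J2: 0→2, due 39, lateness -37
J6: 2→6, due 29, lateness -23
J5: 6→11, due 10, lateness 1
J4: 11→18, due 23, lateness -5
J1: 18→32, due 33, lateness -1
J3: 32→48, due 16, lateness 32
Maximum = 32.
Difference = 13 − 32 = -19.

-19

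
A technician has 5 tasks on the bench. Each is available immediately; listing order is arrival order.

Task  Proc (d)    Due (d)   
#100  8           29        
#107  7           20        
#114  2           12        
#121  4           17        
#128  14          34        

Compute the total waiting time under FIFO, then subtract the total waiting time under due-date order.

19

FIFO (arrival order): #100 #107 #114 #121 #128.
#100: waits 0, runs 0→8
#107: waits 8, runs 8→15
#114: waits 15, runs 15→17
#121: waits 17, runs 17→21
#128: waits 21, runs 21→35
Sum = 0+8+15+17+21 = 61.
EDD (increasing due date): #114 #121 #107 #100 #128.
#114: waits 0, runs 0→2
#121: waits 2, runs 2→6
#107: waits 6, runs 6→13
#100: waits 13, runs 13→21
#128: waits 21, runs 21→35
Sum = 0+2+6+13+21 = 42.
Difference = 61 − 42 = 19.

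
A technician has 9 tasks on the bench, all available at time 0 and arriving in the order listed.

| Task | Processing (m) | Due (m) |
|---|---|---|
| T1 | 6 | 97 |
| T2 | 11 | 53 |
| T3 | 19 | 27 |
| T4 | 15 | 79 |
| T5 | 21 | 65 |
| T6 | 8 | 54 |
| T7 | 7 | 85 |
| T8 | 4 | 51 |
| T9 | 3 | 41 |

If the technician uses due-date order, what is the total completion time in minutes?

478

EDD (increasing due date): T3 T9 T8 T2 T6 T5 T4 T7 T1.
T3: 0→19
T9: 19→22
T8: 22→26
T2: 26→37
T6: 37→45
T5: 45→66
T4: 66→81
T7: 81→88
T1: 88→94
Sum = 19+22+26+37+45+66+81+88+94 = 478.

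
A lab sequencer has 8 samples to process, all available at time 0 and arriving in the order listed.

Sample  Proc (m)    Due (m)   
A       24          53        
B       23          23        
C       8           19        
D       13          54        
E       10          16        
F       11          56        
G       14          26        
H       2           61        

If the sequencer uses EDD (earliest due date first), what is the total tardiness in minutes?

EDD (increasing due date): E C B G A D F H.
E: 0→10, due 16, tardiness 0
C: 10→18, due 19, tardiness 0
B: 18→41, due 23, tardiness 18
G: 41→55, due 26, tardiness 29
A: 55→79, due 53, tardiness 26
D: 79→92, due 54, tardiness 38
F: 92→103, due 56, tardiness 47
H: 103→105, due 61, tardiness 44
Sum = 0+0+18+29+26+38+47+44 = 202.

202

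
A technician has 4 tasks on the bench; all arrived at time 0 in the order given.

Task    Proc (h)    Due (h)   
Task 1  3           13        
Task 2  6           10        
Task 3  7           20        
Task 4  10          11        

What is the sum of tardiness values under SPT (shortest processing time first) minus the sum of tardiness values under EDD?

-2

SPT (increasing processing time): Task 1 Task 2 Task 3 Task 4.
Task 1: 0→3, due 13, tardiness 0
Task 2: 3→9, due 10, tardiness 0
Task 3: 9→16, due 20, tardiness 0
Task 4: 16→26, due 11, tardiness 15
Sum = 0+0+0+15 = 15.
EDD (increasing due date): Task 2 Task 4 Task 1 Task 3.
Task 2: 0→6, due 10, tardiness 0
Task 4: 6→16, due 11, tardiness 5
Task 1: 16→19, due 13, tardiness 6
Task 3: 19→26, due 20, tardiness 6
Sum = 0+5+6+6 = 17.
Difference = 15 − 17 = -2.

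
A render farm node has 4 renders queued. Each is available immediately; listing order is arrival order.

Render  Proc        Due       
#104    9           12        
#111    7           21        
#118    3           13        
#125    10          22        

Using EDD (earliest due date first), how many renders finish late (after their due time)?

EDD (increasing due date): #104 #118 #111 #125.
#104: 0→9, due 12, tardiness 0
#118: 9→12, due 13, tardiness 0
#111: 12→19, due 21, tardiness 0
#125: 19→29, due 22, tardiness 7
Late renders: 1.

1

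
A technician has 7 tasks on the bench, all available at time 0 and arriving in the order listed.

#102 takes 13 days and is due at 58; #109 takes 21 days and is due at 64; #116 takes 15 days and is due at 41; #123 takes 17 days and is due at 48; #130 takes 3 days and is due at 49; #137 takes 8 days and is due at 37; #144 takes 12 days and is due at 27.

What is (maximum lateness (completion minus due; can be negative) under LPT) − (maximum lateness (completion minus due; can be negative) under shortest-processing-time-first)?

LPT (decreasing processing time): #109 #123 #116 #102 #144 #137 #130.
#109: 0→21, due 64, lateness -43
#123: 21→38, due 48, lateness -10
#116: 38→53, due 41, lateness 12
#102: 53→66, due 58, lateness 8
#144: 66→78, due 27, lateness 51
#137: 78→86, due 37, lateness 49
#130: 86→89, due 49, lateness 40
Maximum = 51.
SPT (increasing processing time): #130 #137 #144 #102 #116 #123 #109.
#130: 0→3, due 49, lateness -46
#137: 3→11, due 37, lateness -26
#144: 11→23, due 27, lateness -4
#102: 23→36, due 58, lateness -22
#116: 36→51, due 41, lateness 10
#123: 51→68, due 48, lateness 20
#109: 68→89, due 64, lateness 25
Maximum = 25.
Difference = 51 − 25 = 26.

26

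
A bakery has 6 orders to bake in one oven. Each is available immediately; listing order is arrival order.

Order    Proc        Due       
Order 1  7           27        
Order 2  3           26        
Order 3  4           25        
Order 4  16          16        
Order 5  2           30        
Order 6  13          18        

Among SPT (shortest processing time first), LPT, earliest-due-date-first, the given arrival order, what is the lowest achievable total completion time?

106

SPT (increasing processing time): Order 5 Order 2 Order 3 Order 1 Order 6 Order 4.
Order 5: 0→2
Order 2: 2→5
Order 3: 5→9
Order 1: 9→16
Order 6: 16→29
Order 4: 29→45
Sum = 2+5+9+16+29+45 = 106.
LPT (decreasing processing time): Order 4 Order 6 Order 1 Order 3 Order 2 Order 5.
Order 4: 0→16
Order 6: 16→29
Order 1: 29→36
Order 3: 36→40
Order 2: 40→43
Order 5: 43→45
Sum = 16+29+36+40+43+45 = 209.
EDD (increasing due date): Order 4 Order 6 Order 3 Order 2 Order 1 Order 5.
Order 4: 0→16
Order 6: 16→29
Order 3: 29→33
Order 2: 33→36
Order 1: 36→43
Order 5: 43→45
Sum = 16+29+33+36+43+45 = 202.
FIFO (arrival order): Order 1 Order 2 Order 3 Order 4 Order 5 Order 6.
Order 1: 0→7
Order 2: 7→10
Order 3: 10→14
Order 4: 14→30
Order 5: 30→32
Order 6: 32→45
Sum = 7+10+14+30+32+45 = 138.
SPT 106, LPT 209, EDD 202, FIFO 138 → minimum 106.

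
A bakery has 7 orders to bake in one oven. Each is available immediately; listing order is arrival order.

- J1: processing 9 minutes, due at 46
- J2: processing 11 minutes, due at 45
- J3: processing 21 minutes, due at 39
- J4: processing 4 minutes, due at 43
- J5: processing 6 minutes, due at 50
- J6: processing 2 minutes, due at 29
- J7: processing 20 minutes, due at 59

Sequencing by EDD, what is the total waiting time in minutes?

190

EDD (increasing due date): J6 J3 J4 J2 J1 J5 J7.
J6: waits 0, runs 0→2
J3: waits 2, runs 2→23
J4: waits 23, runs 23→27
J2: waits 27, runs 27→38
J1: waits 38, runs 38→47
J5: waits 47, runs 47→53
J7: waits 53, runs 53→73
Sum = 0+2+23+27+38+47+53 = 190.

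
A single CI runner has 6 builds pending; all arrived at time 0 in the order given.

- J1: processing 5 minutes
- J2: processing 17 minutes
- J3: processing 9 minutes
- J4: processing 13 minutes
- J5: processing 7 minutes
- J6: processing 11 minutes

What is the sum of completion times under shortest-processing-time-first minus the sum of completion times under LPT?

SPT (increasing processing time): J1 J5 J3 J6 J4 J2.
J1: 0→5
J5: 5→12
J3: 12→21
J6: 21→32
J4: 32→45
J2: 45→62
Sum = 5+12+21+32+45+62 = 177.
LPT (decreasing processing time): J2 J4 J6 J3 J5 J1.
J2: 0→17
J4: 17→30
J6: 30→41
J3: 41→50
J5: 50→57
J1: 57→62
Sum = 17+30+41+50+57+62 = 257.
Difference = 177 − 257 = -80.

-80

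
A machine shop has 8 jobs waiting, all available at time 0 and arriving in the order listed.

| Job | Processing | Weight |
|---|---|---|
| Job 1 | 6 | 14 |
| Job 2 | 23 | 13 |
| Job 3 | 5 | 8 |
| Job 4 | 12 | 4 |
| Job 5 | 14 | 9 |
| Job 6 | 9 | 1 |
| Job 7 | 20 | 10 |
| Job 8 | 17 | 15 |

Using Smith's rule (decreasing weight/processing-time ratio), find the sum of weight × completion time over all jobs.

WSPT (decreasing weight/processing-time ratio): Job 1 Job 3 Job 8 Job 5 Job 2 Job 7 Job 4 Job 6.
Job 1: finishes 6, weight 14, w·C = 84
Job 3: finishes 11, weight 8, w·C = 88
Job 8: finishes 28, weight 15, w·C = 420
Job 5: finishes 42, weight 9, w·C = 378
Job 2: finishes 65, weight 13, w·C = 845
Job 7: finishes 85, weight 10, w·C = 850
Job 4: finishes 97, weight 4, w·C = 388
Job 6: finishes 106, weight 1, w·C = 106
Sum = 84+88+420+378+845+850+388+106 = 3159.

3159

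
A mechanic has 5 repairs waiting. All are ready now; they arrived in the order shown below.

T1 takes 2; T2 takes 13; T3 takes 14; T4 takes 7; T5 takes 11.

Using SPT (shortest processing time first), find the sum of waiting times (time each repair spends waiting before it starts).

64

SPT (increasing processing time): T1 T4 T5 T2 T3.
T1: waits 0, runs 0→2
T4: waits 2, runs 2→9
T5: waits 9, runs 9→20
T2: waits 20, runs 20→33
T3: waits 33, runs 33→47
Sum = 0+2+9+20+33 = 64.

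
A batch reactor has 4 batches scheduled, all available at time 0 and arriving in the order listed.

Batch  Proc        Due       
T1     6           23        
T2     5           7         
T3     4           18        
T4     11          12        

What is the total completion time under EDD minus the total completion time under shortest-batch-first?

EDD (increasing due date): T2 T4 T3 T1.
T2: 0→5
T4: 5→16
T3: 16→20
T1: 20→26
Sum = 5+16+20+26 = 67.
SPT (increasing processing time): T3 T2 T1 T4.
T3: 0→4
T2: 4→9
T1: 9→15
T4: 15→26
Sum = 4+9+15+26 = 54.
Difference = 67 − 54 = 13.

13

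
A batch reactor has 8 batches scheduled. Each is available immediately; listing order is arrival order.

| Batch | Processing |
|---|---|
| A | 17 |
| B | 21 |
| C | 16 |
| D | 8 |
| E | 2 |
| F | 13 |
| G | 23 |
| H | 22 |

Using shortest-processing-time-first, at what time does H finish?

99

SPT (increasing processing time): E D F C A B H G.
E: 0→2
D: 2→10
F: 10→23
C: 23→39
A: 39→56
B: 56→77
H: 77→99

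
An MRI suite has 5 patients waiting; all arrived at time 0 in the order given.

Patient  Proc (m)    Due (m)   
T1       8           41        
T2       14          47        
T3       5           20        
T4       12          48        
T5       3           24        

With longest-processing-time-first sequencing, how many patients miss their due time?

LPT (decreasing processing time): T2 T4 T1 T3 T5.
T2: 0→14, due 47, tardiness 0
T4: 14→26, due 48, tardiness 0
T1: 26→34, due 41, tardiness 0
T3: 34→39, due 20, tardiness 19
T5: 39→42, due 24, tardiness 18
Late patients: 2.

2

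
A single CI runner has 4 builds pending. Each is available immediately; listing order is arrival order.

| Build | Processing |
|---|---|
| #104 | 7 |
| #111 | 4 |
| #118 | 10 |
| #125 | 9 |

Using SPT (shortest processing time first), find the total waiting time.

SPT (increasing processing time): #111 #104 #125 #118.
#111: waits 0, runs 0→4
#104: waits 4, runs 4→11
#125: waits 11, runs 11→20
#118: waits 20, runs 20→30
Sum = 0+4+11+20 = 35.

35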